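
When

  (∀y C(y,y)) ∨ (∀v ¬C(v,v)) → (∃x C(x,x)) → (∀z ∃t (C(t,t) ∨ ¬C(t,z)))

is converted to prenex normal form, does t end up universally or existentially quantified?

existential

Rewrite implications/biconditionals: A → B as ¬A ∨ B.
  ¬((∀y C(y,y)) ∨ (∀v ¬C(v,v))) ∨ ¬(∃x C(x,x)) ∨ (∀z ∃t (C(t,t) ∨ ¬C(t,z)))
Push ¬ through the quantifiers and connectives to reach negation normal form:
  (∃y ¬C(y,y)) ∧ (∃v C(v,v)) ∨ (∀x ¬C(x,x)) ∨ (∀z ∃t (C(t,t) ∨ ¬C(t,z)))
Extract every quantifier outward, since the variables are now distinct and don't occur free across branches:
  ∃y ∃v ∀x ∀z ∃t (¬C(y,y) ∧ C(v,v) ∨ ¬C(x,x) ∨ C(t,t) ∨ ¬C(t,z))
The quantifier ∃t sits under an even number of negations (counting the antecedent side of each →), so it remains existential.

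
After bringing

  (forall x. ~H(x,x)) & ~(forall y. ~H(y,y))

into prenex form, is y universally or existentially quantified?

existential

Push ¬ through the quantifiers and connectives to reach negation normal form:
  (forall x. ~H(x,x)) & (exists y. H(y,y))
Pull the quantifiers to the front (each side's bound variable is not free in the other side):
  forall x. exists y. (~H(x,x) & H(y,y))
The quantifier forall y sits under an odd number of negations, so it flips to exists y.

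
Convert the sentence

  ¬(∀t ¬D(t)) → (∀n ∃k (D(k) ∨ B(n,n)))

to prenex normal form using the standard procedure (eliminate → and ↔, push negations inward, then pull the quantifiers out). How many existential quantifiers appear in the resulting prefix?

Eliminate → and ↔ using ¬ and ∨.
  ¬¬(∀t ¬D(t)) ∨ (∀n ∃k (D(k) ∨ B(n,n)))
Move each ¬ inward, flipping quantifiers it crosses:
  (∀t ¬D(t)) ∨ (∀n ∃k (D(k) ∨ B(n,n)))
Finally move all quantifiers to the prefix:
  ∀t ∀n ∃k (¬D(t) ∨ D(k) ∨ B(n,n))
The prefix is ∀t ∀n ∃k: 2 universal, 1 existential.

1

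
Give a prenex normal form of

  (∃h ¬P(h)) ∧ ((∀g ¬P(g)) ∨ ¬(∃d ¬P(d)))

Move each ¬ inward, flipping quantifiers it crosses:
  (∃h ¬P(h)) ∧ ((∀g ¬P(g)) ∨ (∀d P(d)))
All bound variables are already distinct, so no renaming is needed.
Pull the quantifiers to the front (each side's bound variable is not free in the other side):
  ∃h ∀g ∀d (¬P(h) ∧ (¬P(g) ∨ P(d)))

∃h ∀g ∀d (¬P(h) ∧ (¬P(g) ∨ P(d)))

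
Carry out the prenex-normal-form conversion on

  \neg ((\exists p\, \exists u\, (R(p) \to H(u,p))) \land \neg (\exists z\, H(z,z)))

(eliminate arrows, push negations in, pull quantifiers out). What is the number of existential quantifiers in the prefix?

First replace A → B with ¬A ∨ B.
  \neg ((\exists p\, \exists u\, (\neg R(p) \lor H(u,p))) \land \neg (\exists z\, H(z,z)))
Drive negations inward (¬∀x A ≡ ∃x ¬A, ¬∃x A ≡ ∀x ¬A, De Morgan for ∧/∨):
  (\forall p\, \forall u\, (R(p) \land \neg H(u,p))) \lor (\exists z\, H(z,z))
All bound variables are already distinct, so no renaming is needed.
Pull the quantifiers to the front (each side's bound variable is not free in the other side):
  \forall p\, \forall u\, \exists z\, (R(p) \land \neg H(u,p) \lor H(z,z))
The prefix is \forall p \forall u \exists z: 2 universal, 1 existential.

1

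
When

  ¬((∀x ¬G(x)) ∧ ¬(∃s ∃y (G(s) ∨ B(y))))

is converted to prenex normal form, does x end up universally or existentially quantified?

Drive negations inward (¬∀x A ≡ ∃x ¬A, ¬∃x A ≡ ∀x ¬A, De Morgan for ∧/∨):
  (∃x G(x)) ∨ (∃s ∃y (G(s) ∨ B(y)))
All bound variables are already distinct, so no renaming is needed.
Pull the quantifiers to the front (each side's bound variable is not free in the other side):
  ∃x ∃s ∃y (G(x) ∨ G(s) ∨ B(y))
The quantifier ∀x sits under an odd number of negations, so it flips to ∃x.

existential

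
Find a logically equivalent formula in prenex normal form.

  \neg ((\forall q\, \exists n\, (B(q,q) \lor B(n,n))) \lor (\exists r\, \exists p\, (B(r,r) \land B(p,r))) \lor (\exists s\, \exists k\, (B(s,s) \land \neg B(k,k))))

\exists q\, \forall n\, \forall r\, \forall p\, \forall s\, \forall k\, (\neg B(q,q) \land \neg B(n,n) \land (\neg B(r,r) \lor \neg B(p,r)) \land (\neg B(s,s) \lor B(k,k)))

Drive negations inward (¬∀x A ≡ ∃x ¬A, ¬∃x A ≡ ∀x ¬A, De Morgan for ∧/∨):
  (\exists q\, \forall n\, (\neg B(q,q) \land \neg B(n,n))) \land (\forall r\, \forall p\, (\neg B(r,r) \lor \neg B(p,r))) \land (\forall s\, \forall k\, (\neg B(s,s) \lor B(k,k)))
Extract every quantifier outward, since the variables are now distinct and don't occur free across branches:
  \exists q\, \forall n\, \forall r\, \forall p\, \forall s\, \forall k\, (\neg B(q,q) \land \neg B(n,n) \land (\neg B(r,r) \lor \neg B(p,r)) \land (\neg B(s,s) \lor B(k,k)))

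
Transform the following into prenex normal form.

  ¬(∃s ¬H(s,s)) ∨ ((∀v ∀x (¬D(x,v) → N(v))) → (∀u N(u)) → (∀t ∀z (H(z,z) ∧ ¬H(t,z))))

∀s ∃v ∃x ∃u ∀t ∀z (H(s,s) ∨ ¬D(x,v) ∧ ¬N(v) ∨ ¬N(u) ∨ H(z,z) ∧ ¬H(t,z))

First replace A → B with ¬A ∨ B.
  ¬(∃s ¬H(s,s)) ∨ ¬(∀v ∀x (¬¬D(x,v) ∨ N(v))) ∨ ¬(∀u N(u)) ∨ (∀t ∀z (H(z,z) ∧ ¬H(t,z)))
Push ¬ through the quantifiers and connectives to reach negation normal form:
  (∀s H(s,s)) ∨ (∃v ∃x (¬D(x,v) ∧ ¬N(v))) ∨ (∃u ¬N(u)) ∨ (∀t ∀z (H(z,z) ∧ ¬H(t,z)))
Extract every quantifier outward, since the variables are now distinct and don't occur free across branches:
  ∀s ∃v ∃x ∃u ∀t ∀z (H(s,s) ∨ ¬D(x,v) ∧ ¬N(v) ∨ ¬N(u) ∨ H(z,z) ∧ ¬H(t,z))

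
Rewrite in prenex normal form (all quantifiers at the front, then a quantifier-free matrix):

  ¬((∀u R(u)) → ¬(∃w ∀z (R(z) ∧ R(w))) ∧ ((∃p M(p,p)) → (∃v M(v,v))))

∀u ∃w ∀z ∃p ∀v (R(u) ∧ (R(z) ∧ R(w) ∨ M(p,p) ∧ ¬M(v,v)))

First replace A → B with ¬A ∨ B.
  ¬(¬(∀u R(u)) ∨ ¬(∃w ∀z (R(z) ∧ R(w))) ∧ (¬(∃p M(p,p)) ∨ (∃v M(v,v))))
Drive negations inward (¬∀x A ≡ ∃x ¬A, ¬∃x A ≡ ∀x ¬A, De Morgan for ∧/∨):
  (∀u R(u)) ∧ ((∃w ∀z (R(z) ∧ R(w))) ∨ (∃p M(p,p)) ∧ (∀v ¬M(v,v)))
All bound variables are already distinct, so no renaming is needed.
Pull the quantifiers to the front (each side's bound variable is not free in the other side):
  ∀u ∃w ∀z ∃p ∀v (R(u) ∧ (R(z) ∧ R(w) ∨ M(p,p) ∧ ¬M(v,v)))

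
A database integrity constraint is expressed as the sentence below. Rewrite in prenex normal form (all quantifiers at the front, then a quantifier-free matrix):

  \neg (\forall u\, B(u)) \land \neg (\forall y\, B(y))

\exists u\, \exists y\, (\neg B(u) \land \neg B(y))

Move each ¬ inward, flipping quantifiers it crosses:
  (\exists u\, \neg B(u)) \land (\exists y\, \neg B(y))
All bound variables are already distinct, so no renaming is needed.
Pull the quantifiers to the front (each side's bound variable is not free in the other side):
  \exists u\, \exists y\, (\neg B(u) \land \neg B(y))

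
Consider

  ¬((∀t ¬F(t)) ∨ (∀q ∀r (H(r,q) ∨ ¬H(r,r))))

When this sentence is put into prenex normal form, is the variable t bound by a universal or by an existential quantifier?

Drive negations inward (¬∀x A ≡ ∃x ¬A, ¬∃x A ≡ ∀x ¬A, De Morgan for ∧/∨):
  (∃t F(t)) ∧ (∃q ∃r (¬H(r,q) ∧ H(r,r)))
All bound variables are already distinct, so no renaming is needed.
Extract every quantifier outward, since the variables are now distinct and don't occur free across branches:
  ∃t ∃q ∃r (F(t) ∧ ¬H(r,q) ∧ H(r,r))
The quantifier ∀t sits under an odd number of negations, so it flips to ∃t.

existential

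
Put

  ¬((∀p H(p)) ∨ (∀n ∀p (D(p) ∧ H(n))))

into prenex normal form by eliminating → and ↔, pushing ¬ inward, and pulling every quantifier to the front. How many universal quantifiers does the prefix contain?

0

Move each ¬ inward, flipping quantifiers it crosses:
  (∃p ¬H(p)) ∧ (∃n ∃p (¬D(p) ∨ ¬H(n)))
Standardize variables apart so no two quantifiers bind the same name: p↦q.
  (∃p ¬H(p)) ∧ (∃n ∃q (¬D(q) ∨ ¬H(n)))
Extract every quantifier outward, since the variables are now distinct and don't occur free across branches:
  ∃p ∃n ∃q (¬H(p) ∧ (¬D(q) ∨ ¬H(n)))
The prefix is ∃p ∃n ∃q: 0 universal, 3 existential.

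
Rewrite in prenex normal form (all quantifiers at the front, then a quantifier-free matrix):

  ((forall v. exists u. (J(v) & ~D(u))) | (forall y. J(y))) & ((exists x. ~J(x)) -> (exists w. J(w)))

forall v. exists u. forall y. forall x. exists w. ((J(v) & ~D(u) | J(y)) & (J(x) | J(w)))

First replace A → B with ¬A ∨ B.
  ((forall v. exists u. (J(v) & ~D(u))) | (forall y. J(y))) & (~(exists x. ~J(x)) | (exists w. J(w)))
Push ¬ through the quantifiers and connectives to reach negation normal form:
  ((forall v. exists u. (J(v) & ~D(u))) | (forall y. J(y))) & ((forall x. J(x)) | (exists w. J(w)))
Pull the quantifiers to the front (each side's bound variable is not free in the other side):
  forall v. exists u. forall y. forall x. exists w. ((J(v) & ~D(u) | J(y)) & (J(x) | J(w)))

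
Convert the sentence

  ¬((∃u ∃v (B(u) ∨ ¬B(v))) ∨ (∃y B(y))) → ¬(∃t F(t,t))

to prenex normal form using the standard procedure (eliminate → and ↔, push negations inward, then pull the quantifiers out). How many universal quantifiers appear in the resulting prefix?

Rewrite implications/biconditionals: A → B as ¬A ∨ B.
  ¬¬((∃u ∃v (B(u) ∨ ¬B(v))) ∨ (∃y B(y))) ∨ ¬(∃t F(t,t))
Push ¬ through the quantifiers and connectives to reach negation normal form:
  (∃u ∃v (B(u) ∨ ¬B(v))) ∨ (∃y B(y)) ∨ (∀t ¬F(t,t))
Extract every quantifier outward, since the variables are now distinct and don't occur free across branches:
  ∃u ∃v ∃y ∀t (B(u) ∨ ¬B(v) ∨ B(y) ∨ ¬F(t,t))
The prefix is ∃u ∃v ∃y ∀t: 1 universal, 3 existential.

1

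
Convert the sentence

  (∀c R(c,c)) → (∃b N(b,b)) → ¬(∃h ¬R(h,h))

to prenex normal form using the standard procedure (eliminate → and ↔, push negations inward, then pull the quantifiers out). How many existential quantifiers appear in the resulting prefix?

1

First replace A → B with ¬A ∨ B.
  ¬(∀c R(c,c)) ∨ ¬(∃b N(b,b)) ∨ ¬(∃h ¬R(h,h))
Drive negations inward (¬∀x A ≡ ∃x ¬A, ¬∃x A ≡ ∀x ¬A, De Morgan for ∧/∨):
  (∃c ¬R(c,c)) ∨ (∀b ¬N(b,b)) ∨ (∀h R(h,h))
Finally move all quantifiers to the prefix:
  ∃c ∀b ∀h (¬R(c,c) ∨ ¬N(b,b) ∨ R(h,h))
The prefix is ∃c ∀b ∀h: 2 universal, 1 existential.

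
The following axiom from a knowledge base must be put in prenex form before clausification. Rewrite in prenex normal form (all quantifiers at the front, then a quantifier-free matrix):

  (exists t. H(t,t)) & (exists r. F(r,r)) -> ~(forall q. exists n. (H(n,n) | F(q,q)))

Rewrite implications/biconditionals: A → B as ¬A ∨ B.
  ~((exists t. H(t,t)) & (exists r. F(r,r))) | ~(forall q. exists n. (H(n,n) | F(q,q)))
Push ¬ through the quantifiers and connectives to reach negation normal form:
  (forall t. ~H(t,t)) | (forall r. ~F(r,r)) | (exists q. forall n. (~H(n,n) & ~F(q,q)))
All bound variables are already distinct, so no renaming is needed.
Pull the quantifiers to the front (each side's bound variable is not free in the other side):
  forall t. forall r. exists q. forall n. (~H(t,t) | ~F(r,r) | ~H(n,n) & ~F(q,q))

forall t. forall r. exists q. forall n. (~H(t,t) | ~F(r,r) | ~H(n,n) & ~F(q,q))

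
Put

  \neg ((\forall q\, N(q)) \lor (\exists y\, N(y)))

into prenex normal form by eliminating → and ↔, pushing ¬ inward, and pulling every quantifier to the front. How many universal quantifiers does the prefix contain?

Move each ¬ inward, flipping quantifiers it crosses:
  (\exists q\, \neg N(q)) \land (\forall y\, \neg N(y))
Pull the quantifiers to the front (each side's bound variable is not free in the other side):
  \exists q\, \forall y\, (\neg N(q) \land \neg N(y))
The prefix is \exists q \forall y: 1 universal, 1 existential.

1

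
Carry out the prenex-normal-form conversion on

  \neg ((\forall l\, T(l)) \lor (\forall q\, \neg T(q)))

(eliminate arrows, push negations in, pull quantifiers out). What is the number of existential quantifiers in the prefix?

2

Drive negations inward (¬∀x A ≡ ∃x ¬A, ¬∃x A ≡ ∀x ¬A, De Morgan for ∧/∨):
  (\exists l\, \neg T(l)) \land (\exists q\, T(q))
All bound variables are already distinct, so no renaming is needed.
Pull the quantifiers to the front (each side's bound variable is not free in the other side):
  \exists l\, \exists q\, (\neg T(l) \land T(q))
The prefix is \exists l \exists q: 0 universal, 2 existential.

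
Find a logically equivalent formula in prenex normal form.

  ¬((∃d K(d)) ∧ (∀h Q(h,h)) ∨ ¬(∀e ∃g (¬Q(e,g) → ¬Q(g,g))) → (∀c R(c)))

∃d ∀h ∃e ∀g ∃c ((K(d) ∧ Q(h,h) ∨ ¬Q(e,g) ∧ Q(g,g)) ∧ ¬R(c))

Eliminate → and ↔ using ¬ and ∨.
  ¬(¬((∃d K(d)) ∧ (∀h Q(h,h)) ∨ ¬(∀e ∃g (¬¬Q(e,g) ∨ ¬Q(g,g)))) ∨ (∀c R(c)))
Drive negations inward (¬∀x A ≡ ∃x ¬A, ¬∃x A ≡ ∀x ¬A, De Morgan for ∧/∨):
  ((∃d K(d)) ∧ (∀h Q(h,h)) ∨ (∃e ∀g (¬Q(e,g) ∧ Q(g,g)))) ∧ (∃c ¬R(c))
All bound variables are already distinct, so no renaming is needed.
Extract every quantifier outward, since the variables are now distinct and don't occur free across branches:
  ∃d ∀h ∃e ∀g ∃c ((K(d) ∧ Q(h,h) ∨ ¬Q(e,g) ∧ Q(g,g)) ∧ ¬R(c))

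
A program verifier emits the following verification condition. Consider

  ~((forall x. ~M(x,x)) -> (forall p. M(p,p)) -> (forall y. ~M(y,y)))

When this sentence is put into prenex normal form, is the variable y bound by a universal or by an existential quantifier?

Rewrite implications/biconditionals: A → B as ¬A ∨ B.
  ~(~(forall x. ~M(x,x)) | ~(forall p. M(p,p)) | (forall y. ~M(y,y)))
Drive negations inward (¬∀x A ≡ ∃x ¬A, ¬∃x A ≡ ∀x ¬A, De Morgan for ∧/∨):
  (forall x. ~M(x,x)) & (forall p. M(p,p)) & (exists y. M(y,y))
All bound variables are already distinct, so no renaming is needed.
Pull the quantifiers to the front (each side's bound variable is not free in the other side):
  forall x. forall p. exists y. (~M(x,x) & M(p,p) & M(y,y))
The quantifier forall y sits under an odd number of negations (counting the antecedent side of each →), so it flips to exists y.

existential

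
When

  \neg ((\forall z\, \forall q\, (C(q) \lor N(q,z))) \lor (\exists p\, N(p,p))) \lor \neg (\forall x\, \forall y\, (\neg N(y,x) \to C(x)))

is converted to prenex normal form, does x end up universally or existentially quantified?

Rewrite implications/biconditionals: A → B as ¬A ∨ B.
  \neg ((\forall z\, \forall q\, (C(q) \lor N(q,z))) \lor (\exists p\, N(p,p))) \lor \neg (\forall x\, \forall y\, (\neg \neg N(y,x) \lor C(x)))
Move each ¬ inward, flipping quantifiers it crosses:
  (\exists z\, \exists q\, (\neg C(q) \land \neg N(q,z))) \land (\forall p\, \neg N(p,p)) \lor (\exists x\, \exists y\, (\neg N(y,x) \land \neg C(x)))
Pull the quantifiers to the front (each side's bound variable is not free in the other side):
  \exists z\, \exists q\, \forall p\, \exists x\, \exists y\, (\neg C(q) \land \neg N(q,z) \land \neg N(p,p) \lor \neg N(y,x) \land \neg C(x))
The quantifier \forall x sits under an odd number of negations (counting the antecedent side of each →), so it flips to \exists x.

existential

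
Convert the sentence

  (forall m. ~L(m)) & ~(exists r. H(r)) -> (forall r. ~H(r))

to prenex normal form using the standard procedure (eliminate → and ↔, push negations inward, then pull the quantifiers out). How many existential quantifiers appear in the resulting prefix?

First replace A → B with ¬A ∨ B.
  ~((forall m. ~L(m)) & ~(exists r. H(r))) | (forall r. ~H(r))
Drive negations inward (¬∀x A ≡ ∃x ¬A, ¬∃x A ≡ ∀x ¬A, De Morgan for ∧/∨):
  (exists m. L(m)) | (exists r. H(r)) | (forall r. ~H(r))
Rename bound variables to avoid capture: r↦x1.
  (exists m. L(m)) | (exists r. H(r)) | (forall x1. ~H(x1))
Pull the quantifiers to the front (each side's bound variable is not free in the other side):
  exists m. exists r. forall x1. (L(m) | H(r) | ~H(x1))
The prefix is exists m exists r forall x1: 1 universal, 2 existential.

2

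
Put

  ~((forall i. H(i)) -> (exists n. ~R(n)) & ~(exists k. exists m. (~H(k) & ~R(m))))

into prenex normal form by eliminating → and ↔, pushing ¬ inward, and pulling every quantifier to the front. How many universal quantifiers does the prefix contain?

2

Rewrite implications/biconditionals: A → B as ¬A ∨ B.
  ~(~(forall i. H(i)) | (exists n. ~R(n)) & ~(exists k. exists m. (~H(k) & ~R(m))))
Move each ¬ inward, flipping quantifiers it crosses:
  (forall i. H(i)) & ((forall n. R(n)) | (exists k. exists m. (~H(k) & ~R(m))))
All bound variables are already distinct, so no renaming is needed.
Finally move all quantifiers to the prefix:
  forall i. forall n. exists k. exists m. (H(i) & (R(n) | ~H(k) & ~R(m)))
The prefix is forall i forall n exists k exists m: 2 universal, 2 existential.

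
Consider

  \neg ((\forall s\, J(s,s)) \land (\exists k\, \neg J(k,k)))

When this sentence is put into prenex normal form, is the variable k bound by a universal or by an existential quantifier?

Drive negations inward (¬∀x A ≡ ∃x ¬A, ¬∃x A ≡ ∀x ¬A, De Morgan for ∧/∨):
  (\exists s\, \neg J(s,s)) \lor (\forall k\, J(k,k))
Finally move all quantifiers to the prefix:
  \exists s\, \forall k\, (\neg J(s,s) \lor J(k,k))
The quantifier \exists k sits under an odd number of negations, so it flips to \forall k.

universal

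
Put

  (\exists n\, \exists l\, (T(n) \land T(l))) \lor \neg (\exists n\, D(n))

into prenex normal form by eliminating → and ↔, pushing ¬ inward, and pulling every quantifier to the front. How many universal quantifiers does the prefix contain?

Move each ¬ inward, flipping quantifiers it crosses:
  (\exists n\, \exists l\, (T(n) \land T(l))) \lor (\forall n\, \neg D(n))
Rename bound variables to avoid capture: n↦y1.
  (\exists n\, \exists l\, (T(n) \land T(l))) \lor (\forall y1\, \neg D(y1))
Finally move all quantifiers to the prefix:
  \exists n\, \exists l\, \forall y1\, (T(n) \land T(l) \lor \neg D(y1))
The prefix is \exists n \exists l \forall y1: 1 universal, 2 existential.

1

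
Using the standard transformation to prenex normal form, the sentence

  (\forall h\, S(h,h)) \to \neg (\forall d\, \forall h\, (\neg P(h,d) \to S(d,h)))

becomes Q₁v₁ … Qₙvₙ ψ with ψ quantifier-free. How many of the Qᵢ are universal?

Eliminate → and ↔ using ¬ and ∨.
  \neg (\forall h\, S(h,h)) \lor \neg (\forall d\, \forall h\, (\neg \neg P(h,d) \lor S(d,h)))
Drive negations inward (¬∀x A ≡ ∃x ¬A, ¬∃x A ≡ ∀x ¬A, De Morgan for ∧/∨):
  (\exists h\, \neg S(h,h)) \lor (\exists d\, \exists h\, (\neg P(h,d) \land \neg S(d,h)))
Give each quantifier a distinct variable: h↦v1.
  (\exists h\, \neg S(h,h)) \lor (\exists d\, \exists v1\, (\neg P(v1,d) \land \neg S(d,v1)))
Pull the quantifiers to the front (each side's bound variable is not free in the other side):
  \exists h\, \exists d\, \exists v1\, (\neg S(h,h) \lor \neg P(v1,d) \land \neg S(d,v1))
The prefix is \exists h \exists d \exists v1: 0 universal, 3 existential.

0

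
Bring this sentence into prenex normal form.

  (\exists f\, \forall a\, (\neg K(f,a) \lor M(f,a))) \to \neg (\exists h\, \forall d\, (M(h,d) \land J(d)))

Eliminate → and ↔ using ¬ and ∨.
  \neg (\exists f\, \forall a\, (\neg K(f,a) \lor M(f,a))) \lor \neg (\exists h\, \forall d\, (M(h,d) \land J(d)))
Push ¬ through the quantifiers and connectives to reach negation normal form:
  (\forall f\, \exists a\, (K(f,a) \land \neg M(f,a))) \lor (\forall h\, \exists d\, (\neg M(h,d) \lor \neg J(d)))
All bound variables are already distinct, so no renaming is needed.
Extract every quantifier outward, since the variables are now distinct and don't occur free across branches:
  \forall f\, \exists a\, \forall h\, \exists d\, (K(f,a) \land \neg M(f,a) \lor \neg M(h,d) \lor \neg J(d))

\forall f\, \exists a\, \forall h\, \exists d\, (K(f,a) \land \neg M(f,a) \lor \neg M(h,d) \lor \neg J(d))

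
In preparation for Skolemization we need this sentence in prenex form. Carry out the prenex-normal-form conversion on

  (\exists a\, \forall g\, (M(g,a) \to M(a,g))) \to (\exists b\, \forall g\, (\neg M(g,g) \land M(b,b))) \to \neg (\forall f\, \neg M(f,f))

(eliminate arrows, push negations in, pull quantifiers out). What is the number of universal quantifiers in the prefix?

Rewrite implications/biconditionals: A → B as ¬A ∨ B.
  \neg (\exists a\, \forall g\, (\neg M(g,a) \lor M(a,g))) \lor \neg (\exists b\, \forall g\, (\neg M(g,g) \land M(b,b))) \lor \neg (\forall f\, \neg M(f,f))
Push ¬ through the quantifiers and connectives to reach negation normal form:
  (\forall a\, \exists g\, (M(g,a) \land \neg M(a,g))) \lor (\forall b\, \exists g\, (M(g,g) \lor \neg M(b,b))) \lor (\exists f\, M(f,f))
Standardize variables apart so no two quantifiers bind the same name: g↦v.
  (\forall a\, \exists g\, (M(g,a) \land \neg M(a,g))) \lor (\forall b\, \exists v\, (M(v,v) \lor \neg M(b,b))) \lor (\exists f\, M(f,f))
Finally move all quantifiers to the prefix:
  \forall a\, \exists g\, \forall b\, \exists v\, \exists f\, (M(g,a) \land \neg M(a,g) \lor M(v,v) \lor \neg M(b,b) \lor M(f,f))
The prefix is \forall a \exists g \forall b \exists v \exists f: 2 universal, 3 existential.

2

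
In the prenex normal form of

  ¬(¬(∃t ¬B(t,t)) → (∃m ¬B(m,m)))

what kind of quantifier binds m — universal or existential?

universal

First replace A → B with ¬A ∨ B.
  ¬(¬¬(∃t ¬B(t,t)) ∨ (∃m ¬B(m,m)))
Move each ¬ inward, flipping quantifiers it crosses:
  (∀t B(t,t)) ∧ (∀m B(m,m))
Extract every quantifier outward, since the variables are now distinct and don't occur free across branches:
  ∀t ∀m (B(t,t) ∧ B(m,m))
The quantifier ∃m sits under an odd number of negations (counting the antecedent side of each →), so it flips to ∀m.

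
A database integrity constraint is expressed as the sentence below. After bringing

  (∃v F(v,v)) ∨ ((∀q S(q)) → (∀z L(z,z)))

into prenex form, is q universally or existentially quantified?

Eliminate → and ↔ using ¬ and ∨.
  (∃v F(v,v)) ∨ ¬(∀q S(q)) ∨ (∀z L(z,z))
Move each ¬ inward, flipping quantifiers it crosses:
  (∃v F(v,v)) ∨ (∃q ¬S(q)) ∨ (∀z L(z,z))
Extract every quantifier outward, since the variables are now distinct and don't occur free across branches:
  ∃v ∃q ∀z (F(v,v) ∨ ¬S(q) ∨ L(z,z))
The quantifier ∀q sits under an odd number of negations (counting the antecedent side of each →), so it flips to ∃q.

existential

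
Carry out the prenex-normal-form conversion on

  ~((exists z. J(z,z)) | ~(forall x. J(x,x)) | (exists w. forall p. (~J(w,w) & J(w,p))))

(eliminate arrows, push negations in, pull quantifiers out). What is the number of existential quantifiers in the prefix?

1

Drive negations inward (¬∀x A ≡ ∃x ¬A, ¬∃x A ≡ ∀x ¬A, De Morgan for ∧/∨):
  (forall z. ~J(z,z)) & (forall x. J(x,x)) & (forall w. exists p. (J(w,w) | ~J(w,p)))
All bound variables are already distinct, so no renaming is needed.
Finally move all quantifiers to the prefix:
  forall z. forall x. forall w. exists p. (~J(z,z) & J(x,x) & (J(w,w) | ~J(w,p)))
The prefix is forall z forall x forall w exists p: 3 universal, 1 existential.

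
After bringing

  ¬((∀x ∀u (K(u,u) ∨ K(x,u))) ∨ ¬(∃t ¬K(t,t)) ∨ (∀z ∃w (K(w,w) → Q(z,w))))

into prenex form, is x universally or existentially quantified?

Eliminate → and ↔ using ¬ and ∨.
  ¬((∀x ∀u (K(u,u) ∨ K(x,u))) ∨ ¬(∃t ¬K(t,t)) ∨ (∀z ∃w (¬K(w,w) ∨ Q(z,w))))
Move each ¬ inward, flipping quantifiers it crosses:
  (∃x ∃u (¬K(u,u) ∧ ¬K(x,u))) ∧ (∃t ¬K(t,t)) ∧ (∃z ∀w (K(w,w) ∧ ¬Q(z,w)))
Extract every quantifier outward, since the variables are now distinct and don't occur free across branches:
  ∃x ∃u ∃t ∃z ∀w (¬K(u,u) ∧ ¬K(x,u) ∧ ¬K(t,t) ∧ K(w,w) ∧ ¬Q(z,w))
The quantifier ∀x sits under an odd number of negations (counting the antecedent side of each →), so it flips to ∃x.

existential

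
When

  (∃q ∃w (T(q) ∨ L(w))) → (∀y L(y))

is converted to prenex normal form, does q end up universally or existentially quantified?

Eliminate → and ↔ using ¬ and ∨.
  ¬(∃q ∃w (T(q) ∨ L(w))) ∨ (∀y L(y))
Drive negations inward (¬∀x A ≡ ∃x ¬A, ¬∃x A ≡ ∀x ¬A, De Morgan for ∧/∨):
  (∀q ∀w (¬T(q) ∧ ¬L(w))) ∨ (∀y L(y))
Extract every quantifier outward, since the variables are now distinct and don't occur free across branches:
  ∀q ∀w ∀y (¬T(q) ∧ ¬L(w) ∨ L(y))
The quantifier ∃q sits under an odd number of negations (counting the antecedent side of each →), so it flips to ∀q.

universal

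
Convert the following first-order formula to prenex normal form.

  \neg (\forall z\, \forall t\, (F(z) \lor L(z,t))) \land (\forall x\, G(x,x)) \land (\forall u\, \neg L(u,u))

\exists z\, \exists t\, \forall x\, \forall u\, (\neg F(z) \land \neg L(z,t) \land G(x,x) \land \neg L(u,u))

Drive negations inward (¬∀x A ≡ ∃x ¬A, ¬∃x A ≡ ∀x ¬A, De Morgan for ∧/∨):
  (\exists z\, \exists t\, (\neg F(z) \land \neg L(z,t))) \land (\forall x\, G(x,x)) \land (\forall u\, \neg L(u,u))
Finally move all quantifiers to the prefix:
  \exists z\, \exists t\, \forall x\, \forall u\, (\neg F(z) \land \neg L(z,t) \land G(x,x) \land \neg L(u,u))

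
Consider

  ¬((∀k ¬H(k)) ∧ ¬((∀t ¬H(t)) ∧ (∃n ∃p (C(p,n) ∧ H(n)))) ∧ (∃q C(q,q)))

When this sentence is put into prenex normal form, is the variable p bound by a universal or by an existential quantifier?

Push ¬ through the quantifiers and connectives to reach negation normal form:
  (∃k H(k)) ∨ (∀t ¬H(t)) ∧ (∃n ∃p (C(p,n) ∧ H(n))) ∨ (∀q ¬C(q,q))
Extract every quantifier outward, since the variables are now distinct and don't occur free across branches:
  ∃k ∀t ∃n ∃p ∀q (H(k) ∨ ¬H(t) ∧ C(p,n) ∧ H(n) ∨ ¬C(q,q))
The quantifier ∃p sits under an even number of negations, so it remains existential.

existential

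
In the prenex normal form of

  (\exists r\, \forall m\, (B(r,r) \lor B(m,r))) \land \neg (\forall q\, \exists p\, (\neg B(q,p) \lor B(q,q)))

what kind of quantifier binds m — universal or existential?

universal

Drive negations inward (¬∀x A ≡ ∃x ¬A, ¬∃x A ≡ ∀x ¬A, De Morgan for ∧/∨):
  (\exists r\, \forall m\, (B(r,r) \lor B(m,r))) \land (\exists q\, \forall p\, (B(q,p) \land \neg B(q,q)))
All bound variables are already distinct, so no renaming is needed.
Pull the quantifiers to the front (each side's bound variable is not free in the other side):
  \exists r\, \forall m\, \exists q\, \forall p\, ((B(r,r) \lor B(m,r)) \land B(q,p) \land \neg B(q,q))
The quantifier \forall m sits under an even number of negations, so it remains universal.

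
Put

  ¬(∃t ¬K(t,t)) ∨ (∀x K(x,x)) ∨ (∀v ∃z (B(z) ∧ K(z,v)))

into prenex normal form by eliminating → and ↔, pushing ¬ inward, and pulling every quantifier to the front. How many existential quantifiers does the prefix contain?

Push ¬ through the quantifiers and connectives to reach negation normal form:
  (∀t K(t,t)) ∨ (∀x K(x,x)) ∨ (∀v ∃z (B(z) ∧ K(z,v)))
Finally move all quantifiers to the prefix:
  ∀t ∀x ∀v ∃z (K(t,t) ∨ K(x,x) ∨ B(z) ∧ K(z,v))
The prefix is ∀t ∀x ∀v ∃z: 3 universal, 1 existential.

1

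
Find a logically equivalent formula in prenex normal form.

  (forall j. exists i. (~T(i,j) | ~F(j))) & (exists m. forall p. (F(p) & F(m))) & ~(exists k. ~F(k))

Drive negations inward (¬∀x A ≡ ∃x ¬A, ¬∃x A ≡ ∀x ¬A, De Morgan for ∧/∨):
  (forall j. exists i. (~T(i,j) | ~F(j))) & (exists m. forall p. (F(p) & F(m))) & (forall k. F(k))
Extract every quantifier outward, since the variables are now distinct and don't occur free across branches:
  forall j. exists i. exists m. forall p. forall k. ((~T(i,j) | ~F(j)) & F(p) & F(m) & F(k))

forall j. exists i. exists m. forall p. forall k. ((~T(i,j) | ~F(j)) & F(p) & F(m) & F(k))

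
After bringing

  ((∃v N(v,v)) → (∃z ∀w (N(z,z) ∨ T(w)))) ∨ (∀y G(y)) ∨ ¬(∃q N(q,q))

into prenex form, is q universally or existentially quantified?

Eliminate → and ↔ using ¬ and ∨.
  ¬(∃v N(v,v)) ∨ (∃z ∀w (N(z,z) ∨ T(w))) ∨ (∀y G(y)) ∨ ¬(∃q N(q,q))
Push ¬ through the quantifiers and connectives to reach negation normal form:
  (∀v ¬N(v,v)) ∨ (∃z ∀w (N(z,z) ∨ T(w))) ∨ (∀y G(y)) ∨ (∀q ¬N(q,q))
Finally move all quantifiers to the prefix:
  ∀v ∃z ∀w ∀y ∀q (¬N(v,v) ∨ N(z,z) ∨ T(w) ∨ G(y) ∨ ¬N(q,q))
The quantifier ∃q sits under an odd number of negations (counting the antecedent side of each →), so it flips to ∀q.

universal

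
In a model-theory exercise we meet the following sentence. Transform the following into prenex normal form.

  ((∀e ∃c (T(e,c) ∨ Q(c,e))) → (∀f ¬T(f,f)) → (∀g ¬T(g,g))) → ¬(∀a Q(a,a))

∀e ∃c ∀f ∃g ∃a ((T(e,c) ∨ Q(c,e)) ∧ ¬T(f,f) ∧ T(g,g) ∨ ¬Q(a,a))

Eliminate → and ↔ using ¬ and ∨.
  ¬(¬(∀e ∃c (T(e,c) ∨ Q(c,e))) ∨ ¬(∀f ¬T(f,f)) ∨ (∀g ¬T(g,g))) ∨ ¬(∀a Q(a,a))
Move each ¬ inward, flipping quantifiers it crosses:
  (∀e ∃c (T(e,c) ∨ Q(c,e))) ∧ (∀f ¬T(f,f)) ∧ (∃g T(g,g)) ∨ (∃a ¬Q(a,a))
Pull the quantifiers to the front (each side's bound variable is not free in the other side):
  ∀e ∃c ∀f ∃g ∃a ((T(e,c) ∨ Q(c,e)) ∧ ¬T(f,f) ∧ T(g,g) ∨ ¬Q(a,a))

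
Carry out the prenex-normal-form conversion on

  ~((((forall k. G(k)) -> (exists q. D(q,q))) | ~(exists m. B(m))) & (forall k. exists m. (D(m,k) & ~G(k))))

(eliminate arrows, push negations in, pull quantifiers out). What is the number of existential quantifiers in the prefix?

2

Eliminate → and ↔ using ¬ and ∨.
  ~((~(forall k. G(k)) | (exists q. D(q,q)) | ~(exists m. B(m))) & (forall k. exists m. (D(m,k) & ~G(k))))
Push ¬ through the quantifiers and connectives to reach negation normal form:
  (forall k. G(k)) & (forall q. ~D(q,q)) & (exists m. B(m)) | (exists k. forall m. (~D(m,k) | G(k)))
Rename bound variables to avoid capture: k↦v, m↦z.
  (forall k. G(k)) & (forall q. ~D(q,q)) & (exists m. B(m)) | (exists v. forall z. (~D(z,v) | G(v)))
Extract every quantifier outward, since the variables are now distinct and don't occur free across branches:
  forall k. forall q. exists m. exists v. forall z. (G(k) & ~D(q,q) & B(m) | ~D(z,v) | G(v))
The prefix is forall k forall q exists m exists v forall z: 3 universal, 2 existential.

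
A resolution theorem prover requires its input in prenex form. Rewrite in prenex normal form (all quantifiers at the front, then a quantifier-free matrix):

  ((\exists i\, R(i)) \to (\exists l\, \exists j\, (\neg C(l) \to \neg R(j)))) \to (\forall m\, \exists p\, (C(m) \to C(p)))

Rewrite implications/biconditionals: A → B as ¬A ∨ B.
  \neg (\neg (\exists i\, R(i)) \lor (\exists l\, \exists j\, (\neg \neg C(l) \lor \neg R(j)))) \lor (\forall m\, \exists p\, (\neg C(m) \lor C(p)))
Move each ¬ inward, flipping quantifiers it crosses:
  (\exists i\, R(i)) \land (\forall l\, \forall j\, (\neg C(l) \land R(j))) \lor (\forall m\, \exists p\, (\neg C(m) \lor C(p)))
All bound variables are already distinct, so no renaming is needed.
Pull the quantifiers to the front (each side's bound variable is not free in the other side):
  \exists i\, \forall l\, \forall j\, \forall m\, \exists p\, (R(i) \land \neg C(l) \land R(j) \lor \neg C(m) \lor C(p))

\exists i\, \forall l\, \forall j\, \forall m\, \exists p\, (R(i) \land \neg C(l) \land R(j) \lor \neg C(m) \lor C(p))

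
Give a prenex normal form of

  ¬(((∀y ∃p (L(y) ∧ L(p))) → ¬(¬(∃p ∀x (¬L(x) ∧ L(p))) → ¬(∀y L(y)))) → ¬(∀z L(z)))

First replace A → B with ¬A ∨ B.
  ¬(¬(¬(∀y ∃p (L(y) ∧ L(p))) ∨ ¬(¬¬(∃p ∀x (¬L(x) ∧ L(p))) ∨ ¬(∀y L(y)))) ∨ ¬(∀z L(z)))
Drive negations inward (¬∀x A ≡ ∃x ¬A, ¬∃x A ≡ ∀x ¬A, De Morgan for ∧/∨):
  ((∃y ∀p (¬L(y) ∨ ¬L(p))) ∨ (∀p ∃x (L(x) ∨ ¬L(p))) ∧ (∀y L(y))) ∧ (∀z L(z))
Standardize variables apart so no two quantifiers bind the same name: p↦c, y↦t.
  ((∃y ∀p (¬L(y) ∨ ¬L(p))) ∨ (∀c ∃x (L(x) ∨ ¬L(c))) ∧ (∀t L(t))) ∧ (∀z L(z))
Finally move all quantifiers to the prefix:
  ∃y ∀p ∀c ∃x ∀t ∀z ((¬L(y) ∨ ¬L(p) ∨ (L(x) ∨ ¬L(c)) ∧ L(t)) ∧ L(z))

∃y ∀p ∀c ∃x ∀t ∀z ((¬L(y) ∨ ¬L(p) ∨ (L(x) ∨ ¬L(c)) ∧ L(t)) ∧ L(z))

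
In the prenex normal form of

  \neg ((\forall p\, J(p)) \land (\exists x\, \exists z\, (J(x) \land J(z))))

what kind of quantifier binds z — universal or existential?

universal

Drive negations inward (¬∀x A ≡ ∃x ¬A, ¬∃x A ≡ ∀x ¬A, De Morgan for ∧/∨):
  (\exists p\, \neg J(p)) \lor (\forall x\, \forall z\, (\neg J(x) \lor \neg J(z)))
All bound variables are already distinct, so no renaming is needed.
Pull the quantifiers to the front (each side's bound variable is not free in the other side):
  \exists p\, \forall x\, \forall z\, (\neg J(p) \lor \neg J(x) \lor \neg J(z))
The quantifier \exists z sits under an odd number of negations, so it flips to \forall z.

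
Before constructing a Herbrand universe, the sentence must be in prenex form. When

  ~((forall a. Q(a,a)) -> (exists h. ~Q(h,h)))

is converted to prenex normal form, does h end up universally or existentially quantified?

Eliminate → and ↔ using ¬ and ∨.
  ~(~(forall a. Q(a,a)) | (exists h. ~Q(h,h)))
Push ¬ through the quantifiers and connectives to reach negation normal form:
  (forall a. Q(a,a)) & (forall h. Q(h,h))
All bound variables are already distinct, so no renaming is needed.
Finally move all quantifiers to the prefix:
  forall a. forall h. (Q(a,a) & Q(h,h))
The quantifier exists h sits under an odd number of negations (counting the antecedent side of each →), so it flips to forall h.

universal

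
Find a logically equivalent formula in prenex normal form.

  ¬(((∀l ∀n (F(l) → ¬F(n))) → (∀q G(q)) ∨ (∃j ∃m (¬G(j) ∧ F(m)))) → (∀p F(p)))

Eliminate → and ↔ using ¬ and ∨.
  ¬(¬(¬(∀l ∀n (¬F(l) ∨ ¬F(n))) ∨ (∀q G(q)) ∨ (∃j ∃m (¬G(j) ∧ F(m)))) ∨ (∀p F(p)))
Drive negations inward (¬∀x A ≡ ∃x ¬A, ¬∃x A ≡ ∀x ¬A, De Morgan for ∧/∨):
  ((∃l ∃n (F(l) ∧ F(n))) ∨ (∀q G(q)) ∨ (∃j ∃m (¬G(j) ∧ F(m)))) ∧ (∃p ¬F(p))
All bound variables are already distinct, so no renaming is needed.
Extract every quantifier outward, since the variables are now distinct and don't occur free across branches:
  ∃l ∃n ∀q ∃j ∃m ∃p ((F(l) ∧ F(n) ∨ G(q) ∨ ¬G(j) ∧ F(m)) ∧ ¬F(p))

∃l ∃n ∀q ∃j ∃m ∃p ((F(l) ∧ F(n) ∨ G(q) ∨ ¬G(j) ∧ F(m)) ∧ ¬F(p))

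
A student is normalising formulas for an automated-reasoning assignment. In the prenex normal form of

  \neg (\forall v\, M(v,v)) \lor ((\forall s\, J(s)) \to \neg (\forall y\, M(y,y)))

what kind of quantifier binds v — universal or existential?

existential

First replace A → B with ¬A ∨ B.
  \neg (\forall v\, M(v,v)) \lor \neg (\forall s\, J(s)) \lor \neg (\forall y\, M(y,y))
Push ¬ through the quantifiers and connectives to reach negation normal form:
  (\exists v\, \neg M(v,v)) \lor (\exists s\, \neg J(s)) \lor (\exists y\, \neg M(y,y))
All bound variables are already distinct, so no renaming is needed.
Extract every quantifier outward, since the variables are now distinct and don't occur free across branches:
  \exists v\, \exists s\, \exists y\, (\neg M(v,v) \lor \neg J(s) \lor \neg M(y,y))
The quantifier \forall v sits under an odd number of negations (counting the antecedent side of each →), so it flips to \exists v.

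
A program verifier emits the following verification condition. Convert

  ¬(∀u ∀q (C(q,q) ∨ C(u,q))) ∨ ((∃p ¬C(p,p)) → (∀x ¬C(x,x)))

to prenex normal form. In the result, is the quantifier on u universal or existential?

Rewrite implications/biconditionals: A → B as ¬A ∨ B.
  ¬(∀u ∀q (C(q,q) ∨ C(u,q))) ∨ ¬(∃p ¬C(p,p)) ∨ (∀x ¬C(x,x))
Move each ¬ inward, flipping quantifiers it crosses:
  (∃u ∃q (¬C(q,q) ∧ ¬C(u,q))) ∨ (∀p C(p,p)) ∨ (∀x ¬C(x,x))
Finally move all quantifiers to the prefix:
  ∃u ∃q ∀p ∀x (¬C(q,q) ∧ ¬C(u,q) ∨ C(p,p) ∨ ¬C(x,x))
The quantifier ∀u sits under an odd number of negations (counting the antecedent side of each →), so it flips to ∃u.

existential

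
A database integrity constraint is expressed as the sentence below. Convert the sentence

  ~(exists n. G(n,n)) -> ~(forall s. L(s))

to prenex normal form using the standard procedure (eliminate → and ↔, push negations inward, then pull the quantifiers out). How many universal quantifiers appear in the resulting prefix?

0

Eliminate → and ↔ using ¬ and ∨.
  ~~(exists n. G(n,n)) | ~(forall s. L(s))
Push ¬ through the quantifiers and connectives to reach negation normal form:
  (exists n. G(n,n)) | (exists s. ~L(s))
Finally move all quantifiers to the prefix:
  exists n. exists s. (G(n,n) | ~L(s))
The prefix is exists n exists s: 0 universal, 2 existential.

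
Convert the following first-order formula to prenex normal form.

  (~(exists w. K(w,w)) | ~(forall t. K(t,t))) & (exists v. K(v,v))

forall w. exists t. exists v. ((~K(w,w) | ~K(t,t)) & K(v,v))

Move each ¬ inward, flipping quantifiers it crosses:
  ((forall w. ~K(w,w)) | (exists t. ~K(t,t))) & (exists v. K(v,v))
All bound variables are already distinct, so no renaming is needed.
Extract every quantifier outward, since the variables are now distinct and don't occur free across branches:
  forall w. exists t. exists v. ((~K(w,w) | ~K(t,t)) & K(v,v))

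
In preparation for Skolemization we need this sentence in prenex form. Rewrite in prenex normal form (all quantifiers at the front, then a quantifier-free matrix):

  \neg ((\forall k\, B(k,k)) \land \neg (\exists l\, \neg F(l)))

\exists k\, \exists l\, (\neg B(k,k) \lor \neg F(l))

Push ¬ through the quantifiers and connectives to reach negation normal form:
  (\exists k\, \neg B(k,k)) \lor (\exists l\, \neg F(l))
Pull the quantifiers to the front (each side's bound variable is not free in the other side):
  \exists k\, \exists l\, (\neg B(k,k) \lor \neg F(l))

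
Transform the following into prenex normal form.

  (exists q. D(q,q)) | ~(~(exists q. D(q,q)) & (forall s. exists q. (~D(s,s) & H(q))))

exists q. exists v. exists s. forall u. (D(q,q) | D(v,v) | D(s,s) | ~H(u))

Drive negations inward (¬∀x A ≡ ∃x ¬A, ¬∃x A ≡ ∀x ¬A, De Morgan for ∧/∨):
  (exists q. D(q,q)) | (exists q. D(q,q)) | (exists s. forall q. (D(s,s) | ~H(q)))
Standardize variables apart so no two quantifiers bind the same name: q↦v, q↦u.
  (exists q. D(q,q)) | (exists v. D(v,v)) | (exists s. forall u. (D(s,s) | ~H(u)))
Pull the quantifiers to the front (each side's bound variable is not free in the other side):
  exists q. exists v. exists s. forall u. (D(q,q) | D(v,v) | D(s,s) | ~H(u))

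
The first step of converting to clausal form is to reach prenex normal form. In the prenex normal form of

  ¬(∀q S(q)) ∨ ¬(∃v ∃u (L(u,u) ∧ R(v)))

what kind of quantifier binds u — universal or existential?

universal

Move each ¬ inward, flipping quantifiers it crosses:
  (∃q ¬S(q)) ∨ (∀v ∀u (¬L(u,u) ∨ ¬R(v)))
Pull the quantifiers to the front (each side's bound variable is not free in the other side):
  ∃q ∀v ∀u (¬S(q) ∨ ¬L(u,u) ∨ ¬R(v))
The quantifier ∃u sits under an odd number of negations, so it flips to ∀u.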